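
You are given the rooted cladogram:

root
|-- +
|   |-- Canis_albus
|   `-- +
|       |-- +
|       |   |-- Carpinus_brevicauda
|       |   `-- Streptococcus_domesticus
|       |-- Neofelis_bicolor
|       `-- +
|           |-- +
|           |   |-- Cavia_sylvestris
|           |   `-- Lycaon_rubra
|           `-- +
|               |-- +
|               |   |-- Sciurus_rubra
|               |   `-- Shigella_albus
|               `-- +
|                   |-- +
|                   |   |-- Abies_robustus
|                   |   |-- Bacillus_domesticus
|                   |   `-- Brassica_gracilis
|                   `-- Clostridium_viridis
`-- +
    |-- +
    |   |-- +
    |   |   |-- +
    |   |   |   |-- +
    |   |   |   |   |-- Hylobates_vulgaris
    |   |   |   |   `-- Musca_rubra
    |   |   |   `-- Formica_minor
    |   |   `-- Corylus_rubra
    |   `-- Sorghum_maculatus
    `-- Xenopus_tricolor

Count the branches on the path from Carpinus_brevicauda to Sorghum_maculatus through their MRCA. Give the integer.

7

The MRCA of Carpinus_brevicauda and Sorghum_maculatus is the root of the tree.
From Carpinus_brevicauda up to that node: 4 branches. From Sorghum_maculatus up to the same node: 3 branches. Total: 4 + 3 = 7.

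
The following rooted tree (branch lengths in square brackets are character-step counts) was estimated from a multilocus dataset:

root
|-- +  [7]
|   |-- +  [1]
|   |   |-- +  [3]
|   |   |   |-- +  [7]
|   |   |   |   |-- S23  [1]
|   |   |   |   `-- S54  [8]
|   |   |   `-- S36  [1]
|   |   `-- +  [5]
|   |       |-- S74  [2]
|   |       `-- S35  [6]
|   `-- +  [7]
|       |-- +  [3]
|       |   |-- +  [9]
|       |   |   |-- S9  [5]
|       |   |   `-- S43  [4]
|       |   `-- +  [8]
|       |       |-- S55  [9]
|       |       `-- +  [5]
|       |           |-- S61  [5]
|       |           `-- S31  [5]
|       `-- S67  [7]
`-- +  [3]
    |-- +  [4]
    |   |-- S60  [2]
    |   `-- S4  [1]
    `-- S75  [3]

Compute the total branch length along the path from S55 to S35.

The path runs S55 → … → MRCA → … → S35; the MRCA is the node subtending ((((S23,S54),S36),(S74,S35)),(((S9,S43),(S55,(S61,S31))),S67)).
Branch lengths along that path: 9 + 8 + 3 + 7 + 1 + 5 + 6 = 39.

39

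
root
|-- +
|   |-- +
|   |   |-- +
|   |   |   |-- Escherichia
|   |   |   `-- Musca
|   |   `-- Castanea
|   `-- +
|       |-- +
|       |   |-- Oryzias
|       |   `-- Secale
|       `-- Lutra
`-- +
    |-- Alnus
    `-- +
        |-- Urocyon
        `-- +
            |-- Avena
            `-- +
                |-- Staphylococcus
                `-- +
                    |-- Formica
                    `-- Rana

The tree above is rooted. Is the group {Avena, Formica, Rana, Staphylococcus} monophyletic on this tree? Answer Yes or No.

The most recent common ancestor of these taxa subtends (Avena,(Staphylococcus,(Formica,Rana))).
That clade has exactly 4 tips — every listed taxon and nothing else — so the group is monophyletic.

Yes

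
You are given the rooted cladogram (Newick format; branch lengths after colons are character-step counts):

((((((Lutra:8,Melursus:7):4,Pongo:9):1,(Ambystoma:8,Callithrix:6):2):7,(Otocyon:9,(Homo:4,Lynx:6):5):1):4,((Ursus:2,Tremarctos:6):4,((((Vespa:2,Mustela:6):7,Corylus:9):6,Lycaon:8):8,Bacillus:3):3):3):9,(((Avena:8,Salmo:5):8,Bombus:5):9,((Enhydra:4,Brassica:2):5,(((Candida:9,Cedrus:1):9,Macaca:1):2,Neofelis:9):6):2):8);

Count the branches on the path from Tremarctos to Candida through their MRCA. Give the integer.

10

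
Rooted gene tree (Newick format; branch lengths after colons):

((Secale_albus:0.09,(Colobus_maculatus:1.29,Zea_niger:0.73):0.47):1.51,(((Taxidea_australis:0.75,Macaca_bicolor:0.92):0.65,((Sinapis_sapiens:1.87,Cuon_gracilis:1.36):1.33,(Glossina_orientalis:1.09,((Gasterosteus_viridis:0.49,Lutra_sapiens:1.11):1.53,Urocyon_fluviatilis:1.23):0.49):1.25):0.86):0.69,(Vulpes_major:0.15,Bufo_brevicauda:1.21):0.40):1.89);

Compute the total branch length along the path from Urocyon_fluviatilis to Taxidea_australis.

5.23

The path runs Urocyon_fluviatilis → … → MRCA → … → Taxidea_australis; the MRCA is the node subtending ((Taxidea_australis,Macaca_bicolor),((Sinapis_sapiens,Cuon_gracilis),(Glossina_orientalis,((Gasterosteus_viridis,Lutra_sapiens),Urocyon_fluviatilis)))).
Branch lengths along that path: 1.23 + 0.49 + 1.25 + 0.86 + 0.65 + 0.75 = 5.23.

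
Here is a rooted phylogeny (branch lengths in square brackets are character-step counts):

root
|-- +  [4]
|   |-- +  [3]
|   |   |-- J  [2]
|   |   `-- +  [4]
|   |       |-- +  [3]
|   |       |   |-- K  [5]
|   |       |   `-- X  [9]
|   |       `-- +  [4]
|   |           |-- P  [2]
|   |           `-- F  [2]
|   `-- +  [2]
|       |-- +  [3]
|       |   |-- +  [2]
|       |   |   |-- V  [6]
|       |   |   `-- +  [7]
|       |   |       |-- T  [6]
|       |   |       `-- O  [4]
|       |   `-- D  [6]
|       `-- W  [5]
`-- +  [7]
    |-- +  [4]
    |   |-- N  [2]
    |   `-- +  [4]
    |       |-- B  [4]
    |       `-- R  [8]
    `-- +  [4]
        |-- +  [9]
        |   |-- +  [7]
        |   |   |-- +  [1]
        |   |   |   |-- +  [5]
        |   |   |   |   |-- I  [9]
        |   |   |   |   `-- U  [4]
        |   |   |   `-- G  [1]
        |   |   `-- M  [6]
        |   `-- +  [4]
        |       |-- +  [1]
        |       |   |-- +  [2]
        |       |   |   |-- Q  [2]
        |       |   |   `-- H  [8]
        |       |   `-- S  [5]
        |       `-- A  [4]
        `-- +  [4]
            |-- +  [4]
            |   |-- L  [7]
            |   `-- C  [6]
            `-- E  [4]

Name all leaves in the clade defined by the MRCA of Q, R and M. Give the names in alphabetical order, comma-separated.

Tracing Q: it sits inside (Q,H).
Tracing R: it sits inside (B,R).
Tracing M: it sits inside (((I,U),G),M).
The smallest clade enclosing all 3 is ((N,(B,R)),(((((I,U),G),M),(((Q,H),S),A)),((L,C),E))); the answer is its 14 terminal taxa in alphabetical order.

A, B, C, E, G, H, I, L, M, N, Q, R, S, U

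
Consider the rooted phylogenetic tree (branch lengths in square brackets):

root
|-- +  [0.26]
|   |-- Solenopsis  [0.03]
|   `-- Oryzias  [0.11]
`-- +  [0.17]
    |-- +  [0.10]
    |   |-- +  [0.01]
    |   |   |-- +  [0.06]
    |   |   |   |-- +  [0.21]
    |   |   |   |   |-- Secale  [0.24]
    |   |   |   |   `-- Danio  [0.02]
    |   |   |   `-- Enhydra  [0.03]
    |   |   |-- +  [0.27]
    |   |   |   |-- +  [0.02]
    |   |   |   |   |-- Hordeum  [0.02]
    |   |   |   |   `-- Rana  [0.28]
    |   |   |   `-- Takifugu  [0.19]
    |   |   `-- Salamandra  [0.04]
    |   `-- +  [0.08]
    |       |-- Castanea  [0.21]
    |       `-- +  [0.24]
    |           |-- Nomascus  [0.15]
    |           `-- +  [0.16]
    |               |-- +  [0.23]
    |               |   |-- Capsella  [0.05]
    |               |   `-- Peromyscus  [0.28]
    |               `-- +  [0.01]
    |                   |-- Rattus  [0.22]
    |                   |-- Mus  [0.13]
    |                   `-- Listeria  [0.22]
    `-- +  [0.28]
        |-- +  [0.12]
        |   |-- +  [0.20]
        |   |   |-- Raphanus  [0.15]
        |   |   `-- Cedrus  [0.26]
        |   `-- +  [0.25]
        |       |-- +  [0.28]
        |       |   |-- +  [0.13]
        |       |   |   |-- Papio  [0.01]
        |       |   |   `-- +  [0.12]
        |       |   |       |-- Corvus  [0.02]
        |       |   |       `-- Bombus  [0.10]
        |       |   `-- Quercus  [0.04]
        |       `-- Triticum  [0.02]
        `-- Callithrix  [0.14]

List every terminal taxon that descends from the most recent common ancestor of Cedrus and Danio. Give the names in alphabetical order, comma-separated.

Bombus, Callithrix, Capsella, Castanea, Cedrus, Corvus, Danio, Enhydra, Hordeum, Listeria, Mus, Nomascus, Papio, Peromyscus, Quercus, Rana, Raphanus, Rattus, Salamandra, Secale, Takifugu, Triticum

Tracing Cedrus: it sits inside (Raphanus,Cedrus).
Tracing Danio: it sits inside (Secale,Danio).
The smallest clade enclosing both is (((((Secale,Danio),Enhydra),((Hordeum,Rana),Takifugu),Salamandra),(Castanea,(Nomascus,((Capsella,Peromyscus),(Rattus,Mus,Listeria))))),(((Raphanus,Cedrus),(((Papio,(Corvus,Bombus)),Quercus),Triticum)),Callithrix)); the answer is its 22 terminal taxa in alphabetical order.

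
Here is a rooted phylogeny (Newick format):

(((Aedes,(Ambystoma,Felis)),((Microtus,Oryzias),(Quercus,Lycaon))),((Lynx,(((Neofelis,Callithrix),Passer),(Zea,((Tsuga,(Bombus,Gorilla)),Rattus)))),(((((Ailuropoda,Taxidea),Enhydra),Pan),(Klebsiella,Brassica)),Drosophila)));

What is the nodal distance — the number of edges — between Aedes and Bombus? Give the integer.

The MRCA of Aedes and Bombus is the root of the tree.
From Aedes up to that node: 3 branches. From Bombus up to the same node: 8 branches. Total: 3 + 8 = 11.

11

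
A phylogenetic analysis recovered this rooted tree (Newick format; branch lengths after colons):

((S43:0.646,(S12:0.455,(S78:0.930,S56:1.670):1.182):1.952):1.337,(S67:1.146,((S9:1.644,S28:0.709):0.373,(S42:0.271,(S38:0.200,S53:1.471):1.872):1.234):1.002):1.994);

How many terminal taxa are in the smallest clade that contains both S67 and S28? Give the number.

6

The MRCA of S67 and S28 is the node subtending (S67,((S9,S28),(S42,(S38,S53)))).
That clade contains 6 terminal taxa: S28, S38, S42, S53, S67, S9.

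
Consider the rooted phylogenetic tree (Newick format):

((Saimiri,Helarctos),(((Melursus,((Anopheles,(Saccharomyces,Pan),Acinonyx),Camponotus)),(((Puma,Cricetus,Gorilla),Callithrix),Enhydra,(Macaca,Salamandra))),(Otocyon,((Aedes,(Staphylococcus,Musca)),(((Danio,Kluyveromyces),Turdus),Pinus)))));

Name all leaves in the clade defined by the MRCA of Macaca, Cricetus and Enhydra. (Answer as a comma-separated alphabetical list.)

Callithrix, Cricetus, Enhydra, Gorilla, Macaca, Puma, Salamandra

Tracing Macaca: it sits inside (Macaca,Salamandra).
Tracing Cricetus: it sits inside (Puma,Cricetus,Gorilla).
Tracing Enhydra: it sits inside (((Puma,Cricetus,Gorilla),Callithrix),Enhydra,(Macaca,Salamandra)).
The smallest clade enclosing all 3 is (((Puma,Cricetus,Gorilla),Callithrix),Enhydra,(Macaca,Salamandra)); the answer is its 7 terminal taxa in alphabetical order.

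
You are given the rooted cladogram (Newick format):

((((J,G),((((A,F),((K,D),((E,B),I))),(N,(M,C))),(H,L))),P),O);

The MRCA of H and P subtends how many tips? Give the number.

15

The MRCA of H and P is the node subtending (((J,G),((((A,F),((K,D),((E,B),I))),(N,(M,C))),(H,L))),P).
That clade contains 15 terminal taxa: A, B, C, D, E, F, G, H, I, J, K, L, M, N, P.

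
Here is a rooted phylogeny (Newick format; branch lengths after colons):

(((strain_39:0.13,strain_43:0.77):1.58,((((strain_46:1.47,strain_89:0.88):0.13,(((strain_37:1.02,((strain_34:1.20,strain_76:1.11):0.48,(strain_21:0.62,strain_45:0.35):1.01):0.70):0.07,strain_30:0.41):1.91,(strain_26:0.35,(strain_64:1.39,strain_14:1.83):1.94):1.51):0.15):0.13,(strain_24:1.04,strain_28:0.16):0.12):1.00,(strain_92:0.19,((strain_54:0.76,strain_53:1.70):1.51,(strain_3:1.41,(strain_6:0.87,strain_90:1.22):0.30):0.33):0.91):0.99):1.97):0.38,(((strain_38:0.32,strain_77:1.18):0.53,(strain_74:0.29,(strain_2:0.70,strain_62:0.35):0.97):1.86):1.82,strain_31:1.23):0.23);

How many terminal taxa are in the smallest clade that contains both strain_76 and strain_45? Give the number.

The MRCA of strain_76 and strain_45 is the node subtending ((strain_34,strain_76),(strain_21,strain_45)).
That clade contains 4 terminal taxa: strain_21, strain_34, strain_45, strain_76.

4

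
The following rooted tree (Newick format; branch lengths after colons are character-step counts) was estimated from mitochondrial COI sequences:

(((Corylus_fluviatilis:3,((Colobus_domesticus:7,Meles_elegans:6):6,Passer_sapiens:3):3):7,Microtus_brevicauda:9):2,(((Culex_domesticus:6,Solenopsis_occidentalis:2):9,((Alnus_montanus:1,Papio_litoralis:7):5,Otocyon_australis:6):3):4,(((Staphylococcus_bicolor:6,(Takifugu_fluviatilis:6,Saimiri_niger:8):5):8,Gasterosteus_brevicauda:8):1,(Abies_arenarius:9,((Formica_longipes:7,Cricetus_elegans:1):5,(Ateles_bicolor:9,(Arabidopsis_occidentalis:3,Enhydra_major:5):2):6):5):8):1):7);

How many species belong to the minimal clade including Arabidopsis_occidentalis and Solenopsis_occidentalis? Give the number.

15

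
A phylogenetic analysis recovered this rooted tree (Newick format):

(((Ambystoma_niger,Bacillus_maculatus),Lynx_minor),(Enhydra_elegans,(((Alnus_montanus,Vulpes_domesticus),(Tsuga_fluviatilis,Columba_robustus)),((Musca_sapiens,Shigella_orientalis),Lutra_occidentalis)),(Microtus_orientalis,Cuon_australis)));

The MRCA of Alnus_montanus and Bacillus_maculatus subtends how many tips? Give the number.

13

The MRCA of Alnus_montanus and Bacillus_maculatus is the root, so the clade is the entire tree.
That clade contains 13 terminal taxa: Alnus_montanus, Ambystoma_niger, Bacillus_maculatus, Columba_robustus, Cuon_australis, Enhydra_elegans, Lutra_occidentalis, Lynx_minor, Microtus_orientalis, Musca_sapiens, Shigella_orientalis, Tsuga_fluviatilis, Vulpes_domesticus.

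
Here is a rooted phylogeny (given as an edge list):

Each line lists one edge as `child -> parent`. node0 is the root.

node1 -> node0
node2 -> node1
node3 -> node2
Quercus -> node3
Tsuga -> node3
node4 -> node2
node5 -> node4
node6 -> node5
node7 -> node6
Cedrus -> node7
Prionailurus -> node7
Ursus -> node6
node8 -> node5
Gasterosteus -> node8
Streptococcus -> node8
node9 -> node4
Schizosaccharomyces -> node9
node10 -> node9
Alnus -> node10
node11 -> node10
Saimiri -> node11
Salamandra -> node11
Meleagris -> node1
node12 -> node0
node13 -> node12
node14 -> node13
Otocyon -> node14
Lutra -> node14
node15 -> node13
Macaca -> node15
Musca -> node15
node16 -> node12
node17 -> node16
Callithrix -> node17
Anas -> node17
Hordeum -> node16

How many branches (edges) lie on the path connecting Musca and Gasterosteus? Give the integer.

10

The MRCA of Musca and Gasterosteus is the root of the tree.
From Musca up to that node: 4 branches. From Gasterosteus up to the same node: 6 branches. Total: 4 + 6 = 10.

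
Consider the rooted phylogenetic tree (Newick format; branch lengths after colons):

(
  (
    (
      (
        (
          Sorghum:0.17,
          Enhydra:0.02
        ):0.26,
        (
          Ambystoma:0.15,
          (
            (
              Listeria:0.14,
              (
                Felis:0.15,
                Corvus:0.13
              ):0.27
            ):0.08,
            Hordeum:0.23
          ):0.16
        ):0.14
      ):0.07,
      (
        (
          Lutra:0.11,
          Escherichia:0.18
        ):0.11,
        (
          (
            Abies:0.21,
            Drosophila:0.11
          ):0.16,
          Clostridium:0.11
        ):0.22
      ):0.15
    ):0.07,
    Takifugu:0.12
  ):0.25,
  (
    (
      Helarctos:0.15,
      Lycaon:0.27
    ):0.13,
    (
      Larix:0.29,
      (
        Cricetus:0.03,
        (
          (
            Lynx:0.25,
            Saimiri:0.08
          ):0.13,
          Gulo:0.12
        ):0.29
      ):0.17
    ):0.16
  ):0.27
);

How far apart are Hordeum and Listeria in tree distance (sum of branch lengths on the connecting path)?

0.45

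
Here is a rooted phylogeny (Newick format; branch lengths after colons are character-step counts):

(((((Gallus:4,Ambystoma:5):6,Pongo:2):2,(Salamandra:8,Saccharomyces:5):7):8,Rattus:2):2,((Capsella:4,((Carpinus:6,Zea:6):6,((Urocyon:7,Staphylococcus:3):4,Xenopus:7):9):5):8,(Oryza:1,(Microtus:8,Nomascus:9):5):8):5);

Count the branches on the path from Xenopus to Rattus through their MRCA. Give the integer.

7

The MRCA of Xenopus and Rattus is the root of the tree.
From Xenopus up to that node: 5 branches. From Rattus up to the same node: 2 branches. Total: 5 + 2 = 7.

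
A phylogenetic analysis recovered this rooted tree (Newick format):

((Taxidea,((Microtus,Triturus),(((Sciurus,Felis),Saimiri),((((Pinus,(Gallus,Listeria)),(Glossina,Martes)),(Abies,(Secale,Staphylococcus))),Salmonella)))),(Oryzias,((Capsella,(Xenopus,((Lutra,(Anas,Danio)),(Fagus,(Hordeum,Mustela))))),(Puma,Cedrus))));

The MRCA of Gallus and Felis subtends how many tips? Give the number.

12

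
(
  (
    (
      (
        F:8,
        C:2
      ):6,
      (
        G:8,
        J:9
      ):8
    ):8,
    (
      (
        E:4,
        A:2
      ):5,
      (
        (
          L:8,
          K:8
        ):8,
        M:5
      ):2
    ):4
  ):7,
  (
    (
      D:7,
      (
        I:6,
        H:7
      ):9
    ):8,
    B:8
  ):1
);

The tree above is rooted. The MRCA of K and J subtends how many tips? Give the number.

9

The MRCA of K and J is the node subtending (((F,C),(G,J)),((E,A),((L,K),M))).
That clade contains 9 terminal taxa: A, C, E, F, G, J, K, L, M.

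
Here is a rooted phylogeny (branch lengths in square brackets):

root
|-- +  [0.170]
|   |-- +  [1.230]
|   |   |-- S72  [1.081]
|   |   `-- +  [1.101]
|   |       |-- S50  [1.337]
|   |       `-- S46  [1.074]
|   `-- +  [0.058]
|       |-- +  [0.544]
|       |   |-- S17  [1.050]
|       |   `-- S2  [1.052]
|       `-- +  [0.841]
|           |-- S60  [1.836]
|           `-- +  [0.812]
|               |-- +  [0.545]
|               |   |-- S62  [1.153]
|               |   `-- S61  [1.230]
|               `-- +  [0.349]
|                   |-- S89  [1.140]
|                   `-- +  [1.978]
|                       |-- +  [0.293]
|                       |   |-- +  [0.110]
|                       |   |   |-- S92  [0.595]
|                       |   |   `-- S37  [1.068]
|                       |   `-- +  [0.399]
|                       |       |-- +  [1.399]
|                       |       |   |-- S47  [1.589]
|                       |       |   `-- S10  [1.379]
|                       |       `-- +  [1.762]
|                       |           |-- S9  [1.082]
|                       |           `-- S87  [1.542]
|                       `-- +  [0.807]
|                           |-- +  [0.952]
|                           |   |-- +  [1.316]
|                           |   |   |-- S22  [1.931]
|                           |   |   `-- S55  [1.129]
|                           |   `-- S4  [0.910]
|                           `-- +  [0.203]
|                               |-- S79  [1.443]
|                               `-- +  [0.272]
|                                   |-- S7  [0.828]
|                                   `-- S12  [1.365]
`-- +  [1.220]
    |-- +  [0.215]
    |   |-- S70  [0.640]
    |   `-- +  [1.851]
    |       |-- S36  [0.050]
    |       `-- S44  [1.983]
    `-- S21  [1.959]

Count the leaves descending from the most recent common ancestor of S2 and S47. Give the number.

18

The MRCA of S2 and S47 is the node subtending ((S17,S2),(S60,((S62,S61),(S89,(((S92,S37),((S47,S10),(S9,S87))),(((S22,S55),S4),(S79,(S7,S12)))))))).
That clade contains 18 terminal taxa: S10, S12, S17, S2, S22, S37, S4, S47, S55, S60, S61, S62, S7, S79, S87, S89, S9, S92.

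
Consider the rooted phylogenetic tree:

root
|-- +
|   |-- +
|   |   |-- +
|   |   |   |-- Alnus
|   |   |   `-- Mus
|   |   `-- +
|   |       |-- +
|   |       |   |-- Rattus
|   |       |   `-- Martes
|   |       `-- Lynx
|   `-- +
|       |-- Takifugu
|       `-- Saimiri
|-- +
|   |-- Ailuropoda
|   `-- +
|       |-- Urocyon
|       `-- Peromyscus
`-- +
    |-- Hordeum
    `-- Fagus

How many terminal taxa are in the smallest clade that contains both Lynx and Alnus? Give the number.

5

The MRCA of Lynx and Alnus is the node subtending ((Alnus,Mus),((Rattus,Martes),Lynx)).
That clade contains 5 terminal taxa: Alnus, Lynx, Martes, Mus, Rattus.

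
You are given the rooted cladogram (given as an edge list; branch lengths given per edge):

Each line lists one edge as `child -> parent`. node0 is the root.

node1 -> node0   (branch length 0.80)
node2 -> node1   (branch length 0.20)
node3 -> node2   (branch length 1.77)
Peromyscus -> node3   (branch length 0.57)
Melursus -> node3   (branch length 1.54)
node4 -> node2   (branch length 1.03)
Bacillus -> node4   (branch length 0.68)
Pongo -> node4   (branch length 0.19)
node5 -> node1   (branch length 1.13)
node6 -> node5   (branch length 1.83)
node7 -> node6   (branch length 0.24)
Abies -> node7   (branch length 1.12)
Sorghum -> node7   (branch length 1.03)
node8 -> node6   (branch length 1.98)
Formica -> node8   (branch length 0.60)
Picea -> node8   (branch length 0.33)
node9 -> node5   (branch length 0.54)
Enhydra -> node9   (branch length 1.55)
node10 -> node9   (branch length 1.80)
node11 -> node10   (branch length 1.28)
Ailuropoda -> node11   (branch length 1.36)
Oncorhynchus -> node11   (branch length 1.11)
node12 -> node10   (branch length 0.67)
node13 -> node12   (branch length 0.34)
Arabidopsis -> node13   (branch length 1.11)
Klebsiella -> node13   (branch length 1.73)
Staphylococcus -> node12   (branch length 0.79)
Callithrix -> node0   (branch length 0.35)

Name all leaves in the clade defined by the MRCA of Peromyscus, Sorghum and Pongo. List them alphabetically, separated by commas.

Abies, Ailuropoda, Arabidopsis, Bacillus, Enhydra, Formica, Klebsiella, Melursus, Oncorhynchus, Peromyscus, Picea, Pongo, Sorghum, Staphylococcus

Tracing Peromyscus: it sits inside (Peromyscus,Melursus).
Tracing Sorghum: it sits inside (Abies,Sorghum).
Tracing Pongo: it sits inside (Bacillus,Pongo).
The smallest clade enclosing all 3 is (((Peromyscus,Melursus),(Bacillus,Pongo)),(((Abies,Sorghum),(Formica,Picea)),(Enhydra,((Ailuropoda,Oncorhynchus),((Arabidopsis,Klebsiella),Staphylococcus))))); the answer is its 14 terminal taxa in alphabetical order.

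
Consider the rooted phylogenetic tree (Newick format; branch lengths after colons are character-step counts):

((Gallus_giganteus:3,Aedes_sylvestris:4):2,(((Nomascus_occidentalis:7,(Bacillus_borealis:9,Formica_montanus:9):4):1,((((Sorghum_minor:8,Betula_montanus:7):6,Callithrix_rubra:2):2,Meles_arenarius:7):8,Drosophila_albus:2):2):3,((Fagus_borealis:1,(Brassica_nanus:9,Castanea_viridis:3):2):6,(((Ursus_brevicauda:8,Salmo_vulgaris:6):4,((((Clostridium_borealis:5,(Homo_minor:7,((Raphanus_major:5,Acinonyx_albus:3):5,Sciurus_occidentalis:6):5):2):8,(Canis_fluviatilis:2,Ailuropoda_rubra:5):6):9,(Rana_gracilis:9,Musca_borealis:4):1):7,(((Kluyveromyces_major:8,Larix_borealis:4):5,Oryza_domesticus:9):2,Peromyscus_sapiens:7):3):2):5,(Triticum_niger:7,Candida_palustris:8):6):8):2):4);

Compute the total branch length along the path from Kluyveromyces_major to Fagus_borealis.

40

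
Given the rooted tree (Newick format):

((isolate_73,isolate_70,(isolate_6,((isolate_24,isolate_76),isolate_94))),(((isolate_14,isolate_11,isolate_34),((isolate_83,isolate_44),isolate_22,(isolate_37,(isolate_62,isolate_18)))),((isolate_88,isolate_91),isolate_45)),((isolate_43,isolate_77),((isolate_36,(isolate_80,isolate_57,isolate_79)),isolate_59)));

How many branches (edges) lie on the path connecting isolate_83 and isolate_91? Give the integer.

7

The MRCA of isolate_83 and isolate_91 is the node subtending (((isolate_14,isolate_11,isolate_34),((isolate_83,isolate_44),isolate_22,(isolate_37,(isolate_62,isolate_18)))),((isolate_88,isolate_91),isolate_45)).
From isolate_83 up to that node: 4 branches. From isolate_91 up to the same node: 3 branches. Total: 4 + 3 = 7.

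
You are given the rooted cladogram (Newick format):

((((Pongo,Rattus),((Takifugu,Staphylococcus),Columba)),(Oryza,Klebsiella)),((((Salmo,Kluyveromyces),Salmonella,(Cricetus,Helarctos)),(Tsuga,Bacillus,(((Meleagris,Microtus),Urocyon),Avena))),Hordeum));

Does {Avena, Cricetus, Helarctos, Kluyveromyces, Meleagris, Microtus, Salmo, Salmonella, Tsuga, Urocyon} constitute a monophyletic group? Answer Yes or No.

No

The MRCA of the listed taxa subtends (((Salmo,Kluyveromyces),Salmonella,(Cricetus,Helarctos)),(Tsuga,Bacillus,(((Meleagris,Microtus),Urocyon),Avena))).
That clade also contains Bacillus, which is not in the proposed group, so the group is not monophyletic.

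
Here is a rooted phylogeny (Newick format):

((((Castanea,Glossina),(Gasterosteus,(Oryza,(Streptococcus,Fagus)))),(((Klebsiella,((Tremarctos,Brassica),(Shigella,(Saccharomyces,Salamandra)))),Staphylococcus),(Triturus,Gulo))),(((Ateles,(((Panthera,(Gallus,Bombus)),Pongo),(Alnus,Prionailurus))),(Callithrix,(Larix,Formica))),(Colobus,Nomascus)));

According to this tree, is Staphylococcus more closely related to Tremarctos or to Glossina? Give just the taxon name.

The MRCA of Staphylococcus and Tremarctos subtends ((Klebsiella,((Tremarctos,Brassica),(Shigella,(Saccharomyces,Salamandra)))),Staphylococcus) (7 taxa).
The MRCA of Staphylococcus and Glossina subtends (((Castanea,Glossina),(Gasterosteus,(Oryza,(Streptococcus,Fagus)))),(((Klebsiella,((Tremarctos,Brassica),(Shigella,(Saccharomyces,Salamandra)))),Staphylococcus),(Triturus,Gulo))) (15 taxa).
The first is nested inside the second, so Staphylococcus shares a more recent common ancestor with Tremarctos.

Tremarctos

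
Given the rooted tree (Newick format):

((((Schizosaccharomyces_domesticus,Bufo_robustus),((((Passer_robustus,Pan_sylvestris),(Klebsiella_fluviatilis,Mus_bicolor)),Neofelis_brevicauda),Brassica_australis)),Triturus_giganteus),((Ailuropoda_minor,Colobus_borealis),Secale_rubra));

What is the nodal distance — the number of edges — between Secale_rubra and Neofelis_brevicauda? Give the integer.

7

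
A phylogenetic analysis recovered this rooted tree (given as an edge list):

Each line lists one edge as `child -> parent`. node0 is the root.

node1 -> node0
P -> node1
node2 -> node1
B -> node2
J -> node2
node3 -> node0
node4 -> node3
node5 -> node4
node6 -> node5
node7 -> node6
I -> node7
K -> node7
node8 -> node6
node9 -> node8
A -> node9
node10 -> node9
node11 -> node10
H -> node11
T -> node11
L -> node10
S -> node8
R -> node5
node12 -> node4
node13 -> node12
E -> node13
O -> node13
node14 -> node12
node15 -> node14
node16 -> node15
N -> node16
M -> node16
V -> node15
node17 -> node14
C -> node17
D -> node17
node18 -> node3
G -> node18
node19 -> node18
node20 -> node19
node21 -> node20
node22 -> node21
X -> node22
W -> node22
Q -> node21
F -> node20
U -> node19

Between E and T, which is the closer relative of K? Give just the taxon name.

T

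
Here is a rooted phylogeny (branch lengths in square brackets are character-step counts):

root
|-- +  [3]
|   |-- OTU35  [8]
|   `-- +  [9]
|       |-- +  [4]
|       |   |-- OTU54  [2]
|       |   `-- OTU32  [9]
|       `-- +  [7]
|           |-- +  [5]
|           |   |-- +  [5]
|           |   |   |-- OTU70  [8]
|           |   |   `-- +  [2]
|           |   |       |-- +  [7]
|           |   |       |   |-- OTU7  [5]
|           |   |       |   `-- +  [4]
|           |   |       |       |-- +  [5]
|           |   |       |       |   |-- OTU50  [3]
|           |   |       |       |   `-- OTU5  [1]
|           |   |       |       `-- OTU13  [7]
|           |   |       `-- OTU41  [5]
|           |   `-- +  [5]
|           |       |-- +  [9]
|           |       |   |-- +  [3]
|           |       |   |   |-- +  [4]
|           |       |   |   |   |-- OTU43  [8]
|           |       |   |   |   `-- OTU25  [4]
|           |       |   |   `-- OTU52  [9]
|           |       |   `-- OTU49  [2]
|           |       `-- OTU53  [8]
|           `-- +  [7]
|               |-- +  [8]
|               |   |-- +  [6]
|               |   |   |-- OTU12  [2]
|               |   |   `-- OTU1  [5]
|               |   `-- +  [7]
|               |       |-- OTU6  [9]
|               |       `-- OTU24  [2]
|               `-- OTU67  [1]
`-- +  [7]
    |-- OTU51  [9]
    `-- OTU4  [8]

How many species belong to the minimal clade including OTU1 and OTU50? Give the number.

The MRCA of OTU1 and OTU50 is the node subtending (((OTU70,((OTU7,((OTU50,OTU5),OTU13)),OTU41)),((((OTU43,OTU25),OTU52),OTU49),OTU53)),(((OTU12,OTU1),(OTU6,OTU24)),OTU67)).
That clade contains 16 terminal taxa: OTU1, OTU12, OTU13, OTU24, OTU25, OTU41, OTU43, OTU49, OTU5, OTU50, OTU52, OTU53, OTU6, OTU67, OTU7, OTU70.

16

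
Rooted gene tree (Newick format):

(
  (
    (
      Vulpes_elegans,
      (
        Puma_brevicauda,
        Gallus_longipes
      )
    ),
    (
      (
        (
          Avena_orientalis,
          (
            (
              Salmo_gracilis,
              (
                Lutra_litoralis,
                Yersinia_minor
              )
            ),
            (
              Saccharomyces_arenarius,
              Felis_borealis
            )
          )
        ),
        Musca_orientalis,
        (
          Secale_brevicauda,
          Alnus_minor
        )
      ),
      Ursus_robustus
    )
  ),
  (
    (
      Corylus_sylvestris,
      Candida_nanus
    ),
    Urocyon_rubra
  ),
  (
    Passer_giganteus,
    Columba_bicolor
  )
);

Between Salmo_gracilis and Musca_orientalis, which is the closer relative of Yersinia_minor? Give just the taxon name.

The MRCA of Yersinia_minor and Salmo_gracilis subtends (Salmo_gracilis,(Lutra_litoralis,Yersinia_minor)) (3 taxa).
The MRCA of Yersinia_minor and Musca_orientalis subtends ((Avena_orientalis,((Salmo_gracilis,(Lutra_litoralis,Yersinia_minor)),(Saccharomyces_arenarius,Felis_borealis))),Musca_orientalis,(Secale_brevicauda,Alnus_minor)) (9 taxa).
The first is nested inside the second, so Yersinia_minor shares a more recent common ancestor with Salmo_gracilis.

Salmo_gracilis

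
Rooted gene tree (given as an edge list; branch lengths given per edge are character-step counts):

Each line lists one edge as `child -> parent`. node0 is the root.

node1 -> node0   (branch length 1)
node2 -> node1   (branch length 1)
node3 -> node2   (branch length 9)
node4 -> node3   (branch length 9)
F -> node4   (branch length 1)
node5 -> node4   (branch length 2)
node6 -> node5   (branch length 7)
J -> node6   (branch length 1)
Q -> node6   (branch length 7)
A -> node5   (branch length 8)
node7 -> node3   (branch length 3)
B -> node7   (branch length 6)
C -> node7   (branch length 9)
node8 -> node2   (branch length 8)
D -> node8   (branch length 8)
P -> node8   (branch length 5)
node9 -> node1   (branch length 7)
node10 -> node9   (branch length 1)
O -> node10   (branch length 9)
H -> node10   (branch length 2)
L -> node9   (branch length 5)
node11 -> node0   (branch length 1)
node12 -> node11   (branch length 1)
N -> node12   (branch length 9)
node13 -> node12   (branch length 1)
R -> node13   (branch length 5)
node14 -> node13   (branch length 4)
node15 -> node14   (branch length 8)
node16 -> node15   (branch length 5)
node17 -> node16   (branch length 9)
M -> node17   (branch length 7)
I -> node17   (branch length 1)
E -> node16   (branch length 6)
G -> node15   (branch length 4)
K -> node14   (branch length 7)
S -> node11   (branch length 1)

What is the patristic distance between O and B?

36

The path runs O → … → MRCA → … → B; the MRCA is the node subtending ((((F,((J,Q),A)),(B,C)),(D,P)),((O,H),L)).
Branch lengths along that path: 9 + 1 + 7 + 1 + 9 + 3 + 6 = 36.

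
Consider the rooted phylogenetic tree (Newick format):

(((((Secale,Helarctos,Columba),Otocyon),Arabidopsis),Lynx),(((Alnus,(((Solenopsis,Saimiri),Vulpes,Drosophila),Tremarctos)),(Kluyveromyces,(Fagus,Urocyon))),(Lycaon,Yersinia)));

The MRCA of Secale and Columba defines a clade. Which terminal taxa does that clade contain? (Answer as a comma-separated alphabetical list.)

Tracing Secale: it sits inside (Secale,Helarctos,Columba).
Tracing Columba: it sits inside (Secale,Helarctos,Columba).
The smallest clade enclosing both is (Secale,Helarctos,Columba); the answer is its 3 terminal taxa in alphabetical order.

Columba, Helarctos, Secale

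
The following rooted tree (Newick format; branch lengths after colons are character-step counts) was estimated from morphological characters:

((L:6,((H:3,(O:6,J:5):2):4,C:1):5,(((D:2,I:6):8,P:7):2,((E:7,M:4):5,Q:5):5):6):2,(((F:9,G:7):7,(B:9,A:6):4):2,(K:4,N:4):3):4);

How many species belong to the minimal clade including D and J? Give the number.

11

The MRCA of D and J is the node subtending (L,((H,(O,J)),C),(((D,I),P),((E,M),Q))).
That clade contains 11 terminal taxa: C, D, E, H, I, J, L, M, O, P, Q.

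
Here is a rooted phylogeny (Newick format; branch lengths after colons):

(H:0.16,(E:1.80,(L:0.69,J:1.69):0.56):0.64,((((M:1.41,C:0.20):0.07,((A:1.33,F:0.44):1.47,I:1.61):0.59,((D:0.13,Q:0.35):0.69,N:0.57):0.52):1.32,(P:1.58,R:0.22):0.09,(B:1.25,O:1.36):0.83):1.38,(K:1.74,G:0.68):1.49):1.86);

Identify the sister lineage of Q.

Q attaches to the tree at the node subtending (D,Q).
The other lineage descending from that same node — the sister group — is the single tip D.

D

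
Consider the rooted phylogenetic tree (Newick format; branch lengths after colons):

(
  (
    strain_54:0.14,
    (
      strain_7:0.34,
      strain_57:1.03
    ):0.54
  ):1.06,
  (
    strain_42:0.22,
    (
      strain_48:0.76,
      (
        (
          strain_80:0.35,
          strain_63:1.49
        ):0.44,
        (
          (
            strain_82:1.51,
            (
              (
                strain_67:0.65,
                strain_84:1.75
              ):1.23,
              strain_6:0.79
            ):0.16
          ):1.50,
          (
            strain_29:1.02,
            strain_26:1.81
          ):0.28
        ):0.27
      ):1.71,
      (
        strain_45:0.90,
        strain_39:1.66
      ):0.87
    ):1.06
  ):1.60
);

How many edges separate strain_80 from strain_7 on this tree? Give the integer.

The MRCA of strain_80 and strain_7 is the root of the tree.
From strain_80 up to that node: 5 branches. From strain_7 up to the same node: 3 branches. Total: 5 + 3 = 8.

8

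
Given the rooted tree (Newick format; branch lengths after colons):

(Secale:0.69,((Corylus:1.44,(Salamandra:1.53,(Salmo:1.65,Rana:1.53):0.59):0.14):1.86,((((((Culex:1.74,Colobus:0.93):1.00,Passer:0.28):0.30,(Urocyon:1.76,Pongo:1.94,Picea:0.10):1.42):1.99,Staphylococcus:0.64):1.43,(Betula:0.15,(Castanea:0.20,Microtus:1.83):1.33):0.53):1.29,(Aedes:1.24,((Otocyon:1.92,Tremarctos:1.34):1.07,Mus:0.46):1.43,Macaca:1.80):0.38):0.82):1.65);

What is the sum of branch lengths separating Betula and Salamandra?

6.32

The path runs Betula → … → MRCA → … → Salamandra; the MRCA is the node subtending ((Corylus,(Salamandra,(Salmo,Rana))),((((((Culex,Colobus),Passer),(Urocyon,Pongo,Picea)),Staphylococcus),(Betula,(Castanea,Microtus))),(Aedes,((Otocyon,Tremarctos),Mus),Macaca))).
Branch lengths along that path: 0.15 + 0.53 + 1.29 + 0.82 + 1.86 + 0.14 + 1.53 = 6.32.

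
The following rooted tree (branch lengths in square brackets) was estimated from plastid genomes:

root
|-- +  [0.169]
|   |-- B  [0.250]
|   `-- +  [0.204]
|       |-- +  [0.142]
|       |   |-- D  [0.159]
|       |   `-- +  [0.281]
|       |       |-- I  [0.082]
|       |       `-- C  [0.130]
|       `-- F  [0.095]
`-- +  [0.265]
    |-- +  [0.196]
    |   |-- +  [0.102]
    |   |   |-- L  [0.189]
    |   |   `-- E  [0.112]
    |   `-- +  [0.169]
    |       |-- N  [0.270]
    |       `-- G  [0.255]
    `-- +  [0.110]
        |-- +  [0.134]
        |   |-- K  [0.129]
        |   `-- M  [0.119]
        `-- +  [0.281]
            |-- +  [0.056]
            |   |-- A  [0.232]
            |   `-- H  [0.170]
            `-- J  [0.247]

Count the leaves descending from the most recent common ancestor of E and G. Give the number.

4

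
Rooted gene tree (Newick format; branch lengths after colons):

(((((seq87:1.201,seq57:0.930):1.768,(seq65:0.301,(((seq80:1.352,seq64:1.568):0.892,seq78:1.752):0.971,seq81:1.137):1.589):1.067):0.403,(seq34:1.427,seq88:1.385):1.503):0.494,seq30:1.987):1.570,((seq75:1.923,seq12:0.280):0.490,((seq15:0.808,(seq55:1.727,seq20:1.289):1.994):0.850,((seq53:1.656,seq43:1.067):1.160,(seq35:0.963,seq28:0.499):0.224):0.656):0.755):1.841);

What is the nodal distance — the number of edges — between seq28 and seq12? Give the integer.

The MRCA of seq28 and seq12 is the node subtending ((seq75,seq12),((seq15,(seq55,seq20)),((seq53,seq43),(seq35,seq28)))).
From seq28 up to that node: 4 branches. From seq12 up to the same node: 2 branches. Total: 4 + 2 = 6.

6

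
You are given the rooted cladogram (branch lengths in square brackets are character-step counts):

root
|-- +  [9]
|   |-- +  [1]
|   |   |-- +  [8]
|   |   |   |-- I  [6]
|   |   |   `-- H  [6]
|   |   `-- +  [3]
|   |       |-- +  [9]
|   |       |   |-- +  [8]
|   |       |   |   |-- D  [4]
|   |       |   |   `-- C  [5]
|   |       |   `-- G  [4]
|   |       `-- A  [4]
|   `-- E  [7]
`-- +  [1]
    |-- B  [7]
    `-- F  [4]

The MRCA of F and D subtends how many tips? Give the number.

9

The MRCA of F and D is the root, so the clade is the entire tree.
That clade contains 9 terminal taxa: A, B, C, D, E, F, G, H, I.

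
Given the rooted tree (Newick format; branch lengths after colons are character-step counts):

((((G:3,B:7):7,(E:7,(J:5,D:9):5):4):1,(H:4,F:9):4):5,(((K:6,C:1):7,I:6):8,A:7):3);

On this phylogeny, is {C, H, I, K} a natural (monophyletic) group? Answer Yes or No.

The MRCA of the listed taxa is the root, so the smallest clade containing them is the whole tree.
That clade also contains A, B, D, E, F, G, J, which are not in the proposed group, so the group is not monophyletic.

No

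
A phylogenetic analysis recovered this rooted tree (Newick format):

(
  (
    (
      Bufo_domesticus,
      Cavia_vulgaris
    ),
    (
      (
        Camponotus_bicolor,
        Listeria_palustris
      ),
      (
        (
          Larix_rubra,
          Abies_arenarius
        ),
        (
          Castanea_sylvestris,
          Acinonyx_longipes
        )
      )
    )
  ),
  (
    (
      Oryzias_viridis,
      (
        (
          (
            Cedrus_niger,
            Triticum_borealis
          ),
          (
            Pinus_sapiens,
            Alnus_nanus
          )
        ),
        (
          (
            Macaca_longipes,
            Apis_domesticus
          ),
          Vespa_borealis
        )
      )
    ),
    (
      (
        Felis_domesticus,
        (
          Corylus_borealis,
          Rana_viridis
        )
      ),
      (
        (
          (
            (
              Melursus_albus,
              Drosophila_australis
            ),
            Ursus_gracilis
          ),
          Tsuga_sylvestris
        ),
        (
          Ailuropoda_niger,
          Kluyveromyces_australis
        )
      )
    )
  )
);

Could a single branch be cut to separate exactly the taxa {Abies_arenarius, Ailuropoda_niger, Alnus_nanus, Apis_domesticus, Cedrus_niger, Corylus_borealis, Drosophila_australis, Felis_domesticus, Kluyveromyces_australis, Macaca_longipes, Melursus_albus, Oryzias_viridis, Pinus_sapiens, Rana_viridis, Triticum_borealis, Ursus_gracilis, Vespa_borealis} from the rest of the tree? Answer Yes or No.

No

The MRCA of the listed taxa is the root, so the smallest clade containing them is the whole tree.
That clade also contains Acinonyx_longipes, Bufo_domesticus, Camponotus_bicolor, Castanea_sylvestris, Cavia_vulgaris, Larix_rubra, Listeria_palustris, Tsuga_sylvestris, which are not in the proposed group, so the group is not monophyletic.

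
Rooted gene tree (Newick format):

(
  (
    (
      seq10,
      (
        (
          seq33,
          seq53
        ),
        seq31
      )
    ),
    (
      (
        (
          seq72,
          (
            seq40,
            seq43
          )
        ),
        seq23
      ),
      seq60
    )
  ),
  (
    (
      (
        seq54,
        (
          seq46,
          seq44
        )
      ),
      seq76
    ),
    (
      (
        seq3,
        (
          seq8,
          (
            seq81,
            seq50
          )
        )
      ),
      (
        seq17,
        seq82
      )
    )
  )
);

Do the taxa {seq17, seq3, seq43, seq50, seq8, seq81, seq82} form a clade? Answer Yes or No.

No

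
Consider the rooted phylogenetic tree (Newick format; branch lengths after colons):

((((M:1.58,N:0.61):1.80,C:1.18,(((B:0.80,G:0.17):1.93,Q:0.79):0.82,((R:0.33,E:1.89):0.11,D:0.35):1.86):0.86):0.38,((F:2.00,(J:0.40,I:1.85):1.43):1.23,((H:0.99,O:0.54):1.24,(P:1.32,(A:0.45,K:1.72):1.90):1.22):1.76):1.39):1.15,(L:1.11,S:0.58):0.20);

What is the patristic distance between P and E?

The path runs P → … → MRCA → … → E; the MRCA is the node subtending (((M,N),C,(((B,G),Q),((R,E),D))),((F,(J,I)),((H,O),(P,(A,K))))).
Branch lengths along that path: 1.32 + 1.22 + 1.76 + 1.39 + 0.38 + 0.86 + 1.86 + 0.11 + 1.89 = 10.79.

10.79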